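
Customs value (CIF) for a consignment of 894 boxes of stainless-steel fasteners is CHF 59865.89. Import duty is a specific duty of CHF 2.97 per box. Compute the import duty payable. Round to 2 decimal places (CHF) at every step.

Import duty = 894 × 2.97 = 2655.18

Import duty: CHF 2655.18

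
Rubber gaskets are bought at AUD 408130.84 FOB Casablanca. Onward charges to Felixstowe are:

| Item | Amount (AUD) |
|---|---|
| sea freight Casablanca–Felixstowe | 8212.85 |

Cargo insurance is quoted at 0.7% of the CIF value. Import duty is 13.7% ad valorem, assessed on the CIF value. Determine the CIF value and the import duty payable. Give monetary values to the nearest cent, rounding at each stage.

CIF value: AUD 419278.64; import duty: AUD 57441.17

Let C be the CIF value. C = FOB price + freight + 0.7% × C
C − 0.7% × C = 408130.84 + 8212.85
0.993 × C = 416343.69
C = 416343.69 / 0.993 = 419278.64
Insurance premium = 0.7% × 419278.64 = 2934.95
Import duty = 419278.64 × 13.7% = 57441.17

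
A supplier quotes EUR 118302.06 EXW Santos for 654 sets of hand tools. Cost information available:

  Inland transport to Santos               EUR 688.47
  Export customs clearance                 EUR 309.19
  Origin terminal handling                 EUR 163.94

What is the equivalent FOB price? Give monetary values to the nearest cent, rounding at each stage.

FOB price: EUR 119463.66

From EXW to FOB, the seller additionally bears: inland to port, export clearance, origin terminal.
FOB price = 118302.06 + 688.47 + 309.19 + 163.94 = 119463.66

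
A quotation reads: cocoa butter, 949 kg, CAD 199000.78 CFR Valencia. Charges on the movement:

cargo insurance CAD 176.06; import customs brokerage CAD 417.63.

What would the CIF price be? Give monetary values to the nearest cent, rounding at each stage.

Not relevant to the conversion: brokerage — on the buyer under both terms; not part of either seller's price.
From CFR to CIF, the seller additionally bears: insurance.
CIF price = 199000.78 + 176.06 = 199176.84

CIF price: CAD 199176.84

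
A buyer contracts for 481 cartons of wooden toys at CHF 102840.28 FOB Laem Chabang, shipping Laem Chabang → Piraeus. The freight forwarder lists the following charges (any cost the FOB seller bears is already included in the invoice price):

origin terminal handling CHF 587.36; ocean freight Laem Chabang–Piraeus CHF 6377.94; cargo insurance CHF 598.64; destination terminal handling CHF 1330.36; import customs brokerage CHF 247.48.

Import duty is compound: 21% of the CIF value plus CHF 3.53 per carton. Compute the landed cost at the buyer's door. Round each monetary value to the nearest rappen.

Total landed cost: CHF 136154.17

FOB: the seller bears costs until goods are on board at the origin port; the buyer bears freight, insurance and all costs thereafter.
Already in the invoice (seller's account under FOB): origin terminal — exclude.
CIF value = FOB price + freight + insurance = 102840.28 + 6377.94 + 598.64 = 109816.86
Ad valorem component: 109816.86 × 21% = 23061.54
Specific component: 481 × 3.53 = 1697.93
Import duty = 23061.54 + 1697.93 = 24759.47
Buyer bears: freight 6377.94 + insurance 598.64 + destination terminal 1330.36 + brokerage 247.48 + duty 24759.47 = 33313.89
Landed cost = invoice 102840.28 + 33313.89 = 136154.17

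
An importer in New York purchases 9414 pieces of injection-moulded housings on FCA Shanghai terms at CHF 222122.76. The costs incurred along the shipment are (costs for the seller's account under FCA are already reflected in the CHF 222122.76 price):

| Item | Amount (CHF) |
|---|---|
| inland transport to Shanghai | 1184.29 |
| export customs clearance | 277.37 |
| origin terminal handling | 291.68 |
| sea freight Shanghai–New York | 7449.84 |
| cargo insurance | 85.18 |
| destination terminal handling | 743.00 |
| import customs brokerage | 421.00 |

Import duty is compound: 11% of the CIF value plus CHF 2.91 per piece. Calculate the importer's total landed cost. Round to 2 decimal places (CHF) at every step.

Total landed cost: CHF 283802.64

FCA: the seller delivers export-cleared goods to the carrier; the buyer bears costs from that point.
Already in the invoice (seller's account under FCA): inland to port, export clearance — exclude.
CIF value = FCA price + origin terminal + freight + insurance = 222122.76 + 291.68 + 7449.84 + 85.18 = 229949.46
Ad valorem component: 229949.46 × 11% = 25294.44
Specific component: 9414 × 2.91 = 27394.74
Import duty = 25294.44 + 27394.74 = 52689.18
Buyer bears: origin terminal 291.68 + freight 7449.84 + insurance 85.18 + destination terminal 743.00 + brokerage 421.00 + duty 52689.18 = 61679.88
Landed cost = invoice 222122.76 + 61679.88 = 283802.64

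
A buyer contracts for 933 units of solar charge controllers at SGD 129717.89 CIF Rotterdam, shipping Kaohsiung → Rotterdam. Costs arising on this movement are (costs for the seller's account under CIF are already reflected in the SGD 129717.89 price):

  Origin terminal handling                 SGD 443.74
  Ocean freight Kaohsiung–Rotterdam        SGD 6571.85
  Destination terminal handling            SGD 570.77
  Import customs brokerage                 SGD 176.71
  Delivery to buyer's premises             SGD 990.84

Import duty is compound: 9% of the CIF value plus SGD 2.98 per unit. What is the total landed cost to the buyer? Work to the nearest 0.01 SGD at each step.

Total landed cost: SGD 145911.16

CIF: the seller pays costs through ocean freight and marine insurance to the destination port.
Already in the invoice (seller's account under CIF): origin terminal, freight — exclude.
The CIF price already equals the CIF value: 129717.89
Ad valorem component: 129717.89 × 9% = 11674.61
Specific component: 933 × 2.98 = 2780.34
Import duty = 11674.61 + 2780.34 = 14454.95
Buyer bears: destination terminal 570.77 + brokerage 176.71 + delivery 990.84 + duty 14454.95 = 16193.27
Landed cost = invoice 129717.89 + 16193.27 = 145911.16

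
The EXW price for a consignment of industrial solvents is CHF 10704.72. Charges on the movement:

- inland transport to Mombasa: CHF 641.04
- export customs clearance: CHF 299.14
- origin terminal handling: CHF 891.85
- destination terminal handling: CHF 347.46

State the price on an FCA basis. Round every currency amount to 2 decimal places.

Not relevant to the conversion: origin terminal, destination terminal — on the buyer under both terms; not part of either seller's price.
From EXW to FCA, the seller additionally bears: inland to port, export clearance.
FCA price = 10704.72 + 641.04 + 299.14 = 11644.90

FCA price: CHF 11644.90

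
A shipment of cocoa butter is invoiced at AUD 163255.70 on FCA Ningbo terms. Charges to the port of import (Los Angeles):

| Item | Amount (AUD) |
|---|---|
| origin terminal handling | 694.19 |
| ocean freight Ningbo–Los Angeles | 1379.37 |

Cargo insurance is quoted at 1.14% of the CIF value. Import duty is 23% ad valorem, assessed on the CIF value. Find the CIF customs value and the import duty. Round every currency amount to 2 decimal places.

CIF value: AUD 167235.75; import duty: AUD 38464.22

Let C be the CIF value. C = FCA price + pre-shipment costs + freight + 1.14% × C
C − 1.14% × C = 163255.70 + 694.19 + 1379.37
0.9886 × C = 165329.26
C = 165329.26 / 0.9886 = 167235.75
Insurance premium = 1.14% × 167235.75 = 1906.49
Import duty = 167235.75 × 23% = 38464.22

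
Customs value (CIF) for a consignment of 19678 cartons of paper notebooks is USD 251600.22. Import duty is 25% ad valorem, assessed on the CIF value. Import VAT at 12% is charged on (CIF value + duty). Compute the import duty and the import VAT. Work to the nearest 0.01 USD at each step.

Import duty: USD 62900.06; import VAT: USD 37740.03

Import duty = 251600.22 × 25% = 62900.06
VAT base = CIF + duty = 251600.22 + 62900.06 = 314500.28
Import VAT = 314500.28 × 12% = 37740.03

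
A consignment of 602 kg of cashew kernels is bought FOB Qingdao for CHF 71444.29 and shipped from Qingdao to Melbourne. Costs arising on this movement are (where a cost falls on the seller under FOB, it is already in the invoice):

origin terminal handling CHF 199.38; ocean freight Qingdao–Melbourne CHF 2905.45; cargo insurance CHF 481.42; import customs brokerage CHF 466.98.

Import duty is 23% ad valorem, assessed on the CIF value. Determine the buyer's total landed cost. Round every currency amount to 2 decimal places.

Total landed cost: CHF 92509.31

FOB: the seller bears costs until goods are on board at the origin port; the buyer bears freight, insurance and all costs thereafter.
Already in the invoice (seller's account under FOB): origin terminal — exclude.
CIF value = FOB price + freight + insurance = 71444.29 + 2905.45 + 481.42 = 74831.16
Import duty = 74831.16 × 23% = 17211.17
Buyer bears: freight 2905.45 + insurance 481.42 + brokerage 466.98 + duty 17211.17 = 21065.02
Landed cost = invoice 71444.29 + 21065.02 = 92509.31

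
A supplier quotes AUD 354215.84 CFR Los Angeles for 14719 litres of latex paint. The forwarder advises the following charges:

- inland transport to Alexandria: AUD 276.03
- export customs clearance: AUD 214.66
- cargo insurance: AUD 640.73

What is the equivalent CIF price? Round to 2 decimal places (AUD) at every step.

Not relevant to the conversion: export clearance, inland to port — on the seller under both CFR and CIF; already in the CFR price and stays in the CIF price.
From CFR to CIF, the seller additionally bears: insurance.
CIF price = 354215.84 + 640.73 = 354856.57

CIF price: AUD 354856.57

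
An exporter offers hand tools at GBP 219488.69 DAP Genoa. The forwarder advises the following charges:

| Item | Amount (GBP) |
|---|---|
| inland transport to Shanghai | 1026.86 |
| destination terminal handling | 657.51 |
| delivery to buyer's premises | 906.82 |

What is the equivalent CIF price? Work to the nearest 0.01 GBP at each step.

Not relevant to the conversion: inland to port — on the seller under both DAP and CIF; already in the DAP price and stays in the CIF price.
From DAP to CIF, the seller no longer bears: destination terminal, delivery.
CIF price = 219488.69 − 657.51 − 906.82 = 217924.36

CIF price: GBP 217924.36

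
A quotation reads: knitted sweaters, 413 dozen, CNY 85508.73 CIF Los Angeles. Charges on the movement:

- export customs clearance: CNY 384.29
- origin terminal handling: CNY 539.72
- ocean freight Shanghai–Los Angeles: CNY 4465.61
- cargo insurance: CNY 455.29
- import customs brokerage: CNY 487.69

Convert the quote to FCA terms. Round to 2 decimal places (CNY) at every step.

FCA price: CNY 80048.11

Not relevant to the conversion: export clearance — on the seller under both CIF and FCA; already in the CIF price and stays in the FCA price. brokerage — on the buyer under both terms; not part of either seller's price.
From CIF to FCA, the seller no longer bears: origin terminal, freight, insurance.
FCA price = 85508.73 − 539.72 − 4465.61 − 455.29 = 80048.11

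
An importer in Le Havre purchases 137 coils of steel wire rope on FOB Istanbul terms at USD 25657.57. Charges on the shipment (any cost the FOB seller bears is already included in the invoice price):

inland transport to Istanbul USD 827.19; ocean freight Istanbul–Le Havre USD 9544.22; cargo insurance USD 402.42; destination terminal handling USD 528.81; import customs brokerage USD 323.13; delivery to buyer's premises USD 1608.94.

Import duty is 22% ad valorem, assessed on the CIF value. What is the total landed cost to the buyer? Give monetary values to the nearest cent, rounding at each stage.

Total landed cost: USD 45898.02

FOB: the seller bears costs until goods are on board at the origin port; the buyer bears freight, insurance and all costs thereafter.
Already in the invoice (seller's account under FOB): inland to port — exclude.
CIF value = FOB price + freight + insurance = 25657.57 + 9544.22 + 402.42 = 35604.21
Import duty = 35604.21 × 22% = 7832.93
Buyer bears: freight 9544.22 + insurance 402.42 + destination terminal 528.81 + brokerage 323.13 + delivery 1608.94 + duty 7832.93 = 20240.45
Landed cost = invoice 25657.57 + 20240.45 = 45898.02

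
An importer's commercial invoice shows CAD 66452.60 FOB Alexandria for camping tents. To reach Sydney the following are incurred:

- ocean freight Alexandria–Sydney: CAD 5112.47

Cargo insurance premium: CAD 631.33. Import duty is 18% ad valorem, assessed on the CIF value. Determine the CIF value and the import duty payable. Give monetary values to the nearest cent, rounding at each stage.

CIF = FOB price + freight + insurance
CIF = 66452.60 + 5112.47 + 631.33 = 72196.40
Import duty = 72196.40 × 18% = 12995.35

CIF value: CAD 72196.40; import duty: CAD 12995.35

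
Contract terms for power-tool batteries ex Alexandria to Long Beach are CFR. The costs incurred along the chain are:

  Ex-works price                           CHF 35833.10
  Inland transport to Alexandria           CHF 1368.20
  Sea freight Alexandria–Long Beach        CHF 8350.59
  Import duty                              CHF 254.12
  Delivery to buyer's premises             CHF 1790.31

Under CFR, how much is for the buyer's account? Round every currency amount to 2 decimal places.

CFR: the seller pays costs through ocean freight to the destination port, but not insurance.
Seller's account: goods 35833.10 + inland to port 1368.20 + freight 8350.59 = 45551.89
Buyer's account: duty 254.12 + delivery 1790.31 = 2044.43

Buyer's account: CHF 2044.43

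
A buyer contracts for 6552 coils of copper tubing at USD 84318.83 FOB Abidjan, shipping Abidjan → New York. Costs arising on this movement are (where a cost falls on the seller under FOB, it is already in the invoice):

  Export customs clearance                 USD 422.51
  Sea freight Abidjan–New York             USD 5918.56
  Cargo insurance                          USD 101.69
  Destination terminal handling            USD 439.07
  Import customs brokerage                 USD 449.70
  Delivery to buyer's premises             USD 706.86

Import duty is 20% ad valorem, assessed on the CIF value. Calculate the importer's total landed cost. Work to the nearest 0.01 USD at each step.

Total landed cost: USD 110002.53

FOB: the seller bears costs until goods are on board at the origin port; the buyer bears freight, insurance and all costs thereafter.
Already in the invoice (seller's account under FOB): export clearance — exclude.
CIF value = FOB price + freight + insurance = 84318.83 + 5918.56 + 101.69 = 90339.08
Import duty = 90339.08 × 20% = 18067.82
Buyer bears: freight 5918.56 + insurance 101.69 + destination terminal 439.07 + brokerage 449.70 + delivery 706.86 + duty 18067.82 = 25683.70
Landed cost = invoice 84318.83 + 25683.70 = 110002.53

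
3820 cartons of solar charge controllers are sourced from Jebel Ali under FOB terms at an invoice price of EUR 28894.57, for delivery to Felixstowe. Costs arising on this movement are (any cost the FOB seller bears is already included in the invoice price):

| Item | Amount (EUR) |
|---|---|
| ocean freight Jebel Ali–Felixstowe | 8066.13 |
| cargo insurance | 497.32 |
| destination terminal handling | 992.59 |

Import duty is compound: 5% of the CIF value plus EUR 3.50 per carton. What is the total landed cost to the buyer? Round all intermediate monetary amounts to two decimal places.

Total landed cost: EUR 53693.51

FOB: the seller bears costs until goods are on board at the origin port; the buyer bears freight, insurance and all costs thereafter.
CIF value = FOB price + freight + insurance = 28894.57 + 8066.13 + 497.32 = 37458.02
Ad valorem component: 37458.02 × 5% = 1872.90
Specific component: 3820 × 3.50 = 13370.00
Import duty = 1872.90 + 13370.00 = 15242.90
Buyer bears: freight 8066.13 + insurance 497.32 + destination terminal 992.59 + duty 15242.90 = 24798.94
Landed cost = invoice 28894.57 + 24798.94 = 53693.51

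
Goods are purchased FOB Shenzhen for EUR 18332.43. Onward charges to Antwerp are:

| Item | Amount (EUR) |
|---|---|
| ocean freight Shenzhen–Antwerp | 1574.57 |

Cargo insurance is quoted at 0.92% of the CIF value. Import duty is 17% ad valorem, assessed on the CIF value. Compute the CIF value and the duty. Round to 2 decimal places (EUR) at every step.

CIF value: EUR 20091.84; import duty: EUR 3415.61

Let C be the CIF value. C = FOB price + freight + 0.92% × C
C − 0.92% × C = 18332.43 + 1574.57
0.9908 × C = 19907.00
C = 19907.00 / 0.9908 = 20091.84
Insurance premium = 0.92% × 20091.84 = 184.84
Import duty = 20091.84 × 17% = 3415.61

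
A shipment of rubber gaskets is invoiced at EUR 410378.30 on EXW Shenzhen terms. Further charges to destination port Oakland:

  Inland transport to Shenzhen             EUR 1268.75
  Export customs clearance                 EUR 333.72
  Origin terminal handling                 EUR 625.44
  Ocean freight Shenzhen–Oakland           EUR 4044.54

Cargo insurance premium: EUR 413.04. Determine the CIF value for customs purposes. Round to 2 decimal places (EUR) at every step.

CIF = EXW price + pre-shipment costs + freight + insurance
CIF = 410378.30 + 1268.75 + 333.72 + 625.44 + 4044.54 + 413.04 = 417063.79

CIF value: EUR 417063.79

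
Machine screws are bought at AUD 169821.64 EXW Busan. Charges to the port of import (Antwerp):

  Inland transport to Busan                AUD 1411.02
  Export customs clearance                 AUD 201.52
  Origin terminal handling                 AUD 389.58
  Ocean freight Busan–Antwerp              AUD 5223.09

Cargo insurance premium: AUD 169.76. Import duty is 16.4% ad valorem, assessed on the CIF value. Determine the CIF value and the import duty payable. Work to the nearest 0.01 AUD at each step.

CIF = EXW price + pre-shipment costs + freight + insurance
CIF = 169821.64 + 1411.02 + 201.52 + 389.58 + 5223.09 + 169.76 = 177216.61
Import duty = 177216.61 × 16.4% = 29063.52

CIF value: AUD 177216.61; import duty: AUD 29063.52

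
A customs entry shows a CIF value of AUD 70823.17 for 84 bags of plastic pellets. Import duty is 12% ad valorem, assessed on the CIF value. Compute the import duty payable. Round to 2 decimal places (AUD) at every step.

Import duty: AUD 8498.78

Import duty = 70823.17 × 12% = 8498.78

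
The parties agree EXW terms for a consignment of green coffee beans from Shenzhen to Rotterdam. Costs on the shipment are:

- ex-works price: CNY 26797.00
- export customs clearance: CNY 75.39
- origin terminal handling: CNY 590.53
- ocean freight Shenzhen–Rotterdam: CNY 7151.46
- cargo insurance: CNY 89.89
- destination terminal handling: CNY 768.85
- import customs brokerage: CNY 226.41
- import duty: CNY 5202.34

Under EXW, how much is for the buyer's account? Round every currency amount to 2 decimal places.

EXW: the seller makes goods available at their premises; the buyer bears all onward costs.
Seller's account: goods 26797.00 = 26797.00
Buyer's account: export clearance 75.39 + origin terminal 590.53 + freight 7151.46 + insurance 89.89 + destination terminal 768.85 + brokerage 226.41 + duty 5202.34 = 14104.87

Buyer's account: CNY 14104.87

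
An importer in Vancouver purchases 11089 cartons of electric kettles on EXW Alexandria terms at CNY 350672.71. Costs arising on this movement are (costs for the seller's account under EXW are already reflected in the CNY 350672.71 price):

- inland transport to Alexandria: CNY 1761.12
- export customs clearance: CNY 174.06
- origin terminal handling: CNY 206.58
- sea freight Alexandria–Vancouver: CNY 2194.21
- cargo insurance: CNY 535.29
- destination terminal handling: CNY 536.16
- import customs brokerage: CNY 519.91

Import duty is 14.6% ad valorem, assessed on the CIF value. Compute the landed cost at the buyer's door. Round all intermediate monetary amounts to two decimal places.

Total landed cost: CNY 408509.46

EXW: the seller makes goods available at their premises; the buyer bears all onward costs.
CIF value = EXW price + inland to port + export clearance + origin terminal + freight + insurance = 350672.71 + 1761.12 + 174.06 + 206.58 + 2194.21 + 535.29 = 355543.97
Import duty = 355543.97 × 14.6% = 51909.42
Buyer bears: inland to port 1761.12 + export clearance 174.06 + origin terminal 206.58 + freight 2194.21 + insurance 535.29 + destination terminal 536.16 + brokerage 519.91 + duty 51909.42 = 57836.75
Landed cost = invoice 350672.71 + 57836.75 = 408509.46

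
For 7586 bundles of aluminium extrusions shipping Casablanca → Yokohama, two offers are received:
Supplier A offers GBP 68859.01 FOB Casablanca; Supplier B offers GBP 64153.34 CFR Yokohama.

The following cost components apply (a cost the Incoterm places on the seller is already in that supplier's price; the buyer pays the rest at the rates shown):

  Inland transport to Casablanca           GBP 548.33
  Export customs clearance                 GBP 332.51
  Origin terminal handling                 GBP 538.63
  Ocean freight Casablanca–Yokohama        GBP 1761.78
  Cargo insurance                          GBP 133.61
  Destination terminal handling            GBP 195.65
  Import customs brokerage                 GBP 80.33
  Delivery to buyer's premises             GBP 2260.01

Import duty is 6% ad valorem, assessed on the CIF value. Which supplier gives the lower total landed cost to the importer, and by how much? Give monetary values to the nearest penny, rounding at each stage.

Supplier A (FOB):
CIF value = FOB price + freight + insurance = 68859.01 + 1761.78 + 133.61 = 70754.40
Import duty = 70754.40 × 6% = 4245.26
Buyer bears (A): 1761.78 + 133.61 + 195.65 + 80.33 + 2260.01 = 4431.38
Landed cost (A) = invoice 68859.01 + 4431.38 + duty 4245.26 = 77535.65
Supplier B (CFR):
CIF value = CFR price + insurance = 64153.34 + 133.61 = 64286.95
Import duty = 64286.95 × 6% = 3857.22
Buyer bears (B): 133.61 + 195.65 + 80.33 + 2260.01 = 2669.60
Landed cost (B) = invoice 64153.34 + 2669.60 + duty 3857.22 = 70680.16
Difference = |77535.65 − 70680.16| = 6855.49

Supplier B is cheaper by GBP 6855.49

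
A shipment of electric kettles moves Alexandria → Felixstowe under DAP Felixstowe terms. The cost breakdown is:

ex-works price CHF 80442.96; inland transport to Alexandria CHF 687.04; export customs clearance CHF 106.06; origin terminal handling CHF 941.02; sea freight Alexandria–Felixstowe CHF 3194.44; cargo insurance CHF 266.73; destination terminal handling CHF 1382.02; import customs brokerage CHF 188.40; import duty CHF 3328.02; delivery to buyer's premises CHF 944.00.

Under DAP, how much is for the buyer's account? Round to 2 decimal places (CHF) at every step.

DAP: the seller bears all costs to the named destination except import duty and clearance.
Seller's account: goods 80442.96 + inland to port 687.04 + export clearance 106.06 + origin terminal 941.02 + freight 3194.44 + insurance 266.73 + destination terminal 1382.02 + delivery 944.00 = 87964.27
Buyer's account: brokerage 188.40 + duty 3328.02 = 3516.42

Buyer's account: CHF 3516.42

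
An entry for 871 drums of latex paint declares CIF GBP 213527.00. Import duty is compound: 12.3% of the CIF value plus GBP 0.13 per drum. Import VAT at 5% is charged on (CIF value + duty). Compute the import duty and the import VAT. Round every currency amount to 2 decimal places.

Import duty: GBP 26377.05; import VAT: GBP 11995.20

Ad valorem component: 213527.00 × 12.3% = 26263.82
Specific component: 871 × 0.13 = 113.23
Import duty = 26263.82 + 113.23 = 26377.05
VAT base = CIF + duty = 213527.00 + 26377.05 = 239904.05
Import VAT = 239904.05 × 5% = 11995.20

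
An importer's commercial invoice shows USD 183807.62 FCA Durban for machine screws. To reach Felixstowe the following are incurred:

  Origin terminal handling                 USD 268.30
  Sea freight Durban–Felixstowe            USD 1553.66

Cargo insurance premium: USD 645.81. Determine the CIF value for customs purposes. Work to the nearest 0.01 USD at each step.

CIF value: USD 186275.39

CIF = FCA price + pre-shipment costs + freight + insurance
CIF = 183807.62 + 268.30 + 1553.66 + 645.81 = 186275.39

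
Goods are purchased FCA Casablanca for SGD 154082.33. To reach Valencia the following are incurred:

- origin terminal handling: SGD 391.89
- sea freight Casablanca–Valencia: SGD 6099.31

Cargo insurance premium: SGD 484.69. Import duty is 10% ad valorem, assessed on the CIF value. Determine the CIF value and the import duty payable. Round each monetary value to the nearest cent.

CIF value: SGD 161058.22; import duty: SGD 16105.82

CIF = FCA price + pre-shipment costs + freight + insurance
CIF = 154082.33 + 391.89 + 6099.31 + 484.69 = 161058.22
Import duty = 161058.22 × 10% = 16105.82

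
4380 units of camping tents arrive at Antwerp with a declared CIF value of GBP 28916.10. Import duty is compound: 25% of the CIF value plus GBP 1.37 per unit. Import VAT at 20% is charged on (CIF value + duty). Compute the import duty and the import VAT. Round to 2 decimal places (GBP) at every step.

Ad valorem component: 28916.10 × 25% = 7229.03
Specific component: 4380 × 1.37 = 6000.60
Import duty = 7229.03 + 6000.60 = 13229.63
VAT base = CIF + duty = 28916.10 + 13229.63 = 42145.73
Import VAT = 42145.73 × 20% = 8429.15

Import duty: GBP 13229.63; import VAT: GBP 8429.15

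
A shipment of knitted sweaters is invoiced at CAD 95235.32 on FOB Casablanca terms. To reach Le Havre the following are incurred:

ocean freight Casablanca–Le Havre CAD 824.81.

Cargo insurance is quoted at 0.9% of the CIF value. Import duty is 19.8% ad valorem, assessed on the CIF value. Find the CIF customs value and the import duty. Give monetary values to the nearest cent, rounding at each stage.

Let C be the CIF value. C = FOB price + freight + 0.9% × C
C − 0.9% × C = 95235.32 + 824.81
0.991 × C = 96060.13
C = 96060.13 / 0.991 = 96932.52
Insurance premium = 0.9% × 96932.52 = 872.39
Import duty = 96932.52 × 19.8% = 19192.64

CIF value: CAD 96932.52; import duty: CAD 19192.64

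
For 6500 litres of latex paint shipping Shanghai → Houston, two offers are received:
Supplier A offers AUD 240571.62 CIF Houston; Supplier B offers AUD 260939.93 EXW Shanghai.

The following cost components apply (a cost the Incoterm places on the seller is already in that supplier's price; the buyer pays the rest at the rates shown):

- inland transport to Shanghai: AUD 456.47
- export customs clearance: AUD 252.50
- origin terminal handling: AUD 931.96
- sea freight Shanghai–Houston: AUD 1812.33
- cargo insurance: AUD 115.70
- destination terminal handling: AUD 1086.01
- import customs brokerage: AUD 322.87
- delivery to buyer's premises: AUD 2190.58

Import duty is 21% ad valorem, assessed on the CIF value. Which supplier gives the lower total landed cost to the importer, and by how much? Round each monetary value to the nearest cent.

Supplier A is cheaper by AUD 28964.10

Supplier A (CIF):
The CIF price already equals the CIF value: 240571.62
Import duty = 240571.62 × 21% = 50520.04
Buyer bears (A): 1086.01 + 322.87 + 2190.58 = 3599.46
Landed cost (A) = invoice 240571.62 + 3599.46 + duty 50520.04 = 294691.12
Supplier B (EXW):
CIF value = EXW price + inland to port + export clearance + origin terminal + freight + insurance = 260939.93 + 456.47 + 252.50 + 931.96 + 1812.33 + 115.70 = 264508.89
Import duty = 264508.89 × 21% = 55546.87
Buyer bears (B): 456.47 + 252.50 + 931.96 + 1812.33 + 115.70 + 1086.01 + 322.87 + 2190.58 = 7168.42
Landed cost (B) = invoice 260939.93 + 7168.42 + duty 55546.87 = 323655.22
Difference = |294691.12 − 323655.22| = 28964.10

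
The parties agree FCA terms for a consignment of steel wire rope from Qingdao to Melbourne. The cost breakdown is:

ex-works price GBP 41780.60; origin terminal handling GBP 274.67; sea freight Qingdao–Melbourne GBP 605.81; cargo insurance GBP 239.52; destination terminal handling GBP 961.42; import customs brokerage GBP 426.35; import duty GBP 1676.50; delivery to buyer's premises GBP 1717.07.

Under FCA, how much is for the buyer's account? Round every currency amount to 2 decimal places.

FCA: the seller delivers export-cleared goods to the carrier; the buyer bears costs from that point.
Seller's account: goods 41780.60 = 41780.60
Buyer's account: origin terminal 274.67 + freight 605.81 + insurance 239.52 + destination terminal 961.42 + brokerage 426.35 + duty 1676.50 + delivery 1717.07 = 5901.34

Buyer's account: GBP 5901.34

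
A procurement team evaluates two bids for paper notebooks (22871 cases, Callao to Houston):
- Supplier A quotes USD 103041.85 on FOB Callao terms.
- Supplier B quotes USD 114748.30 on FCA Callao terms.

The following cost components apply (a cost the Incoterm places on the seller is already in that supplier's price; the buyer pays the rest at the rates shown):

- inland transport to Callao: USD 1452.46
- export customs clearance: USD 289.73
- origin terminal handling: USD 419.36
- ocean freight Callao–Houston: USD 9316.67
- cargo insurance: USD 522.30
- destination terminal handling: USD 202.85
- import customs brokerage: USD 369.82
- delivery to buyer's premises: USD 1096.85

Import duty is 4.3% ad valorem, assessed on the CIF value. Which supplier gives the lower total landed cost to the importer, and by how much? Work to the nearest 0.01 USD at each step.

Supplier A is cheaper by USD 12647.22

Supplier A (FOB):
CIF value = FOB price + freight + insurance = 103041.85 + 9316.67 + 522.30 = 112880.82
Import duty = 112880.82 × 4.3% = 4853.88
Buyer bears (A): 9316.67 + 522.30 + 202.85 + 369.82 + 1096.85 = 11508.49
Landed cost (A) = invoice 103041.85 + 11508.49 + duty 4853.88 = 119404.22
Supplier B (FCA):
CIF value = FCA price + origin terminal + freight + insurance = 114748.30 + 419.36 + 9316.67 + 522.30 = 125006.63
Import duty = 125006.63 × 4.3% = 5375.29
Buyer bears (B): 419.36 + 9316.67 + 522.30 + 202.85 + 369.82 + 1096.85 = 11927.85
Landed cost (B) = invoice 114748.30 + 11927.85 + duty 5375.29 = 132051.44
Difference = |119404.22 − 132051.44| = 12647.22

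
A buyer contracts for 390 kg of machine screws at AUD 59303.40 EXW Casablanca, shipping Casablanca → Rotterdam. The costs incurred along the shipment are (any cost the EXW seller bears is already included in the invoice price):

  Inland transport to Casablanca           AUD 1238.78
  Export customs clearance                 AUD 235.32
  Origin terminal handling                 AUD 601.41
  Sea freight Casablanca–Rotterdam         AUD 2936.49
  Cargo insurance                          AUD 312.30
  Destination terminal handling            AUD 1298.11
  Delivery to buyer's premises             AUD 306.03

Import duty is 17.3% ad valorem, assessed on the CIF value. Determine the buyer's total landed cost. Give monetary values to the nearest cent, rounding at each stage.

Total landed cost: AUD 77412.43

EXW: the seller makes goods available at their premises; the buyer bears all onward costs.
CIF value = EXW price + inland to port + export clearance + origin terminal + freight + insurance = 59303.40 + 1238.78 + 235.32 + 601.41 + 2936.49 + 312.30 = 64627.70
Import duty = 64627.70 × 17.3% = 11180.59
Buyer bears: inland to port 1238.78 + export clearance 235.32 + origin terminal 601.41 + freight 2936.49 + insurance 312.30 + destination terminal 1298.11 + delivery 306.03 + duty 11180.59 = 18109.03
Landed cost = invoice 59303.40 + 18109.03 = 77412.43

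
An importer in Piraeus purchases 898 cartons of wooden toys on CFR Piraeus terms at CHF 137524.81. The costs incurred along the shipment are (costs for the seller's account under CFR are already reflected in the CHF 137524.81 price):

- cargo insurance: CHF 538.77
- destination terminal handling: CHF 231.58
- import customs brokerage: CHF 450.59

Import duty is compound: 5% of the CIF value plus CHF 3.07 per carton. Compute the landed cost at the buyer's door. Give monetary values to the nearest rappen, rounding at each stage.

CFR: the seller pays costs through ocean freight to the destination port, but not insurance.
CIF value = CFR price + insurance = 137524.81 + 538.77 = 138063.58
Ad valorem component: 138063.58 × 5% = 6903.18
Specific component: 898 × 3.07 = 2756.86
Import duty = 6903.18 + 2756.86 = 9660.04
Buyer bears: insurance 538.77 + destination terminal 231.58 + brokerage 450.59 + duty 9660.04 = 10880.98
Landed cost = invoice 137524.81 + 10880.98 = 148405.79

Total landed cost: CHF 148405.79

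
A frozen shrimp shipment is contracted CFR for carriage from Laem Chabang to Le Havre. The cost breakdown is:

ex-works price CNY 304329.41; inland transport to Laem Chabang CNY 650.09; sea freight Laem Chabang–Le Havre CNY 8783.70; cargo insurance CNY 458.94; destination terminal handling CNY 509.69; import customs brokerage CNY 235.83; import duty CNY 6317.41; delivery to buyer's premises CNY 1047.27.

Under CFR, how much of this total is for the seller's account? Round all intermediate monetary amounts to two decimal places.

Seller's account: CNY 313763.20

CFR: the seller pays costs through ocean freight to the destination port, but not insurance.
Seller's account: goods 304329.41 + inland to port 650.09 + freight 8783.70 = 313763.20
Buyer's account: insurance 458.94 + destination terminal 509.69 + brokerage 235.83 + duty 6317.41 + delivery 1047.27 = 8569.14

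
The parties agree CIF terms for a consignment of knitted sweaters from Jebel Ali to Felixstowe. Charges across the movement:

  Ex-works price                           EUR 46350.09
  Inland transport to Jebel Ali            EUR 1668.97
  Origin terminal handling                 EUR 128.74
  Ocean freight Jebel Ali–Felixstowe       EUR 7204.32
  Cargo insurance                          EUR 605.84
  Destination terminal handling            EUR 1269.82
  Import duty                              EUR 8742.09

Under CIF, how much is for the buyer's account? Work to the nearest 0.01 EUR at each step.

Buyer's account: EUR 10011.91

CIF: the seller pays costs through ocean freight and marine insurance to the destination port.
Seller's account: goods 46350.09 + inland to port 1668.97 + origin terminal 128.74 + freight 7204.32 + insurance 605.84 = 55957.96
Buyer's account: destination terminal 1269.82 + duty 8742.09 = 10011.91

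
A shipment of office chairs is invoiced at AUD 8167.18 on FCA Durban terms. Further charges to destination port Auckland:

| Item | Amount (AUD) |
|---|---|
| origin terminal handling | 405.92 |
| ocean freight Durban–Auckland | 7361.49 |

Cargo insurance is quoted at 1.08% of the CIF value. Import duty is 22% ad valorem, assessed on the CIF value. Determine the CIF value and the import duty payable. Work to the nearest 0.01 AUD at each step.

Let C be the CIF value. C = FCA price + pre-shipment costs + freight + 1.08% × C
C − 1.08% × C = 8167.18 + 405.92 + 7361.49
0.9892 × C = 15934.59
C = 15934.59 / 0.9892 = 16108.56
Insurance premium = 1.08% × 16108.56 = 173.97
Import duty = 16108.56 × 22% = 3543.88

CIF value: AUD 16108.56; import duty: AUD 3543.88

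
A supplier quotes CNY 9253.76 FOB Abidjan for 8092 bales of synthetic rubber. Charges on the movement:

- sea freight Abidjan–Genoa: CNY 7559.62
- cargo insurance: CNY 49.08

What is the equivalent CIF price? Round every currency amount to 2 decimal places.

CIF price: CNY 16862.46

From FOB to CIF, the seller additionally bears: freight, insurance.
CIF price = 9253.76 + 7559.62 + 49.08 = 16862.46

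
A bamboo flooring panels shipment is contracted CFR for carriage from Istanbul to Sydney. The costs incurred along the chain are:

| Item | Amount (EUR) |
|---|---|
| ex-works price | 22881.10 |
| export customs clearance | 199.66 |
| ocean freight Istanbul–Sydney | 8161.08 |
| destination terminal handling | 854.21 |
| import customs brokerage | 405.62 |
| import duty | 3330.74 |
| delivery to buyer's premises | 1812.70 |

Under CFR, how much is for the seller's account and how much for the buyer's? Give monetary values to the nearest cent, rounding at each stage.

CFR: the seller pays costs through ocean freight to the destination port, but not insurance.
Seller's account: goods 22881.10 + export clearance 199.66 + freight 8161.08 = 31241.84
Buyer's account: destination terminal 854.21 + brokerage 405.62 + duty 3330.74 + delivery 1812.70 = 6403.27

Seller: EUR 31241.84; buyer: EUR 6403.27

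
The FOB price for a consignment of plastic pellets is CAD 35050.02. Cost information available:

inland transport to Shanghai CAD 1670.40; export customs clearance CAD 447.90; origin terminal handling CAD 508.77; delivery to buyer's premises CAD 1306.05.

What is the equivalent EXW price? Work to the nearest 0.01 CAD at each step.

Not relevant to the conversion: delivery — on the buyer under both terms; not part of either seller's price.
From FOB to EXW, the seller no longer bears: inland to port, export clearance, origin terminal.
EXW price = 35050.02 − 1670.40 − 447.90 − 508.77 = 32422.95

EXW price: CAD 32422.95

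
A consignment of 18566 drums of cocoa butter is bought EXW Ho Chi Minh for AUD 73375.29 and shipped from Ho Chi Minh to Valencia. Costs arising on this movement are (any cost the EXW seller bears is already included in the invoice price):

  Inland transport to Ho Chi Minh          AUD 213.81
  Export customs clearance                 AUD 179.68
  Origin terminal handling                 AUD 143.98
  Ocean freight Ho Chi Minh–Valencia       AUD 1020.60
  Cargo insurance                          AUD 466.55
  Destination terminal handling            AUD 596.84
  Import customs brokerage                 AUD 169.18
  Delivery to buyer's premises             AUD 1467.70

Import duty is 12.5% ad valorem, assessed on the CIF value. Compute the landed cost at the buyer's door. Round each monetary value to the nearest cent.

EXW: the seller makes goods available at their premises; the buyer bears all onward costs.
CIF value = EXW price + inland to port + export clearance + origin terminal + freight + insurance = 73375.29 + 213.81 + 179.68 + 143.98 + 1020.60 + 466.55 = 75399.91
Import duty = 75399.91 × 12.5% = 9424.99
Buyer bears: inland to port 213.81 + export clearance 179.68 + origin terminal 143.98 + freight 1020.60 + insurance 466.55 + destination terminal 596.84 + brokerage 169.18 + delivery 1467.70 + duty 9424.99 = 13683.33
Landed cost = invoice 73375.29 + 13683.33 = 87058.62

Total landed cost: AUD 87058.62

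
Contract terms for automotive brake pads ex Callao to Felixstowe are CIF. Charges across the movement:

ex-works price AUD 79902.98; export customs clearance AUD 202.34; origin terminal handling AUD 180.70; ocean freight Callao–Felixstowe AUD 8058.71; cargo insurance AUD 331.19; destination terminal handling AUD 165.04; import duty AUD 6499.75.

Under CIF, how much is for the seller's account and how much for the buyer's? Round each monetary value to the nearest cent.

Seller: AUD 88675.92; buyer: AUD 6664.79

CIF: the seller pays costs through ocean freight and marine insurance to the destination port.
Seller's account: goods 79902.98 + export clearance 202.34 + origin terminal 180.70 + freight 8058.71 + insurance 331.19 = 88675.92
Buyer's account: destination terminal 165.04 + duty 6499.75 = 6664.79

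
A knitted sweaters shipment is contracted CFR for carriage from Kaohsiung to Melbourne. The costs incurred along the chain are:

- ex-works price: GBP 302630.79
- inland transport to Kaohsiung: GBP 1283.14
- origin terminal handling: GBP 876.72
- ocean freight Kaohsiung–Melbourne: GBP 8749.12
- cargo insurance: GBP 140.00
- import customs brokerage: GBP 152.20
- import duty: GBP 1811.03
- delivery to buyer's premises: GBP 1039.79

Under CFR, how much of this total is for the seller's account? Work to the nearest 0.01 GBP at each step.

CFR: the seller pays costs through ocean freight to the destination port, but not insurance.
Seller's account: goods 302630.79 + inland to port 1283.14 + origin terminal 876.72 + freight 8749.12 = 313539.77
Buyer's account: insurance 140.00 + brokerage 152.20 + duty 1811.03 + delivery 1039.79 = 3143.02

Seller's account: GBP 313539.77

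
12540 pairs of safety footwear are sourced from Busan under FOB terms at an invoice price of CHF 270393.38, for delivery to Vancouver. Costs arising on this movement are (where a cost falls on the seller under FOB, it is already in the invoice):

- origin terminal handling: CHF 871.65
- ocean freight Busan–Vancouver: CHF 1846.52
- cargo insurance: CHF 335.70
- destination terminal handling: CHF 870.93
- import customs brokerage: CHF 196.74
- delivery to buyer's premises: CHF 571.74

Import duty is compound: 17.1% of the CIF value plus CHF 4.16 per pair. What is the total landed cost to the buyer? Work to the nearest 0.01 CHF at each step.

Total landed cost: CHF 372991.84

FOB: the seller bears costs until goods are on board at the origin port; the buyer bears freight, insurance and all costs thereafter.
Already in the invoice (seller's account under FOB): origin terminal — exclude.
CIF value = FOB price + freight + insurance = 270393.38 + 1846.52 + 335.70 = 272575.60
Ad valorem component: 272575.60 × 17.1% = 46610.43
Specific component: 12540 × 4.16 = 52166.40
Import duty = 46610.43 + 52166.40 = 98776.83
Buyer bears: freight 1846.52 + insurance 335.70 + destination terminal 870.93 + brokerage 196.74 + delivery 571.74 + duty 98776.83 = 102598.46
Landed cost = invoice 270393.38 + 102598.46 = 372991.84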